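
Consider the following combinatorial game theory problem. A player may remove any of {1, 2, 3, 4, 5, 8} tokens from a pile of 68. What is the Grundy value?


The subtraction set is S = {1, 2, 3, 4, 5, 8}.
G(k) = mex{ G(k - s) : s in S, s <= k }. We compute iteratively: G(0) = 0.
G(1) = mex({0}) = 1
G(2) = mex({0, 1}) = 2
G(3) = mex({0, 1, 2}) = 3
G(4) = mex({0, 1, 2, 3}) = 4
G(5) = mex({0, 1, 2, 3, 4}) = 5
G(6) = mex({1, 2, 3, 4, 5}) = 0
G(7) = mex({0, 2, 3, 4, 5}) = 1
G(8) = mex({0, 1, 3, 4, 5}) = 2
G(9) = mex({0, 1, 2, 4, 5}) = 3
G(10) = mex({0, 1, 2, 3, 5}) = 4
G(11) = mex({0, 1, 2, 3, 4}) = 5
G(12) = mex({1, 2, 3, 4, 5}) = 0
G(13) = mex({0, 2, 3, 4, 5}) = 1
Observe that G(6)..G(13) = 0, 1, 2, 3, 4, 5, 0, 1 repeats G(0)..G(7) = 0, 1, 2, 3, 4, 5, 0, 1.
For k >= max(S) = 8, G(k) is determined by the previous 8 values G(k-8)..G(k-1); a window of 8 consecutive values has recurred shifted by 6, so by induction G(k + 6) = G(k) for all k >= 0: the sequence is periodic from the start with period 6.
One period: G(0..5) = 0, 1, 2, 3, 4, 5.
68 mod 6 = 2, so G(68) = G(2) = 2.

2


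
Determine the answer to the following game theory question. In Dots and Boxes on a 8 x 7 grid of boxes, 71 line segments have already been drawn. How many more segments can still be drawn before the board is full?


Grid: 8 x 7 boxes, i.e. 9 rows and 8 columns of dots.
Horizontal edges: (rows + 1) * cols = 9 * 7 = 63
Vertical edges: rows * (cols + 1) = 8 * 8 = 64
Total edges: 63 + 64 = 127
Edges drawn: 71
Remaining: 127 - 71 = 56

56


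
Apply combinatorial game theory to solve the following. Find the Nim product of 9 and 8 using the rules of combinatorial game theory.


Nim multiplication is bilinear over XOR: (u XOR v) * w = (u*w) XOR (v*w).
So we split each operand into its bit components and XOR the pairwise Nim products.
9 = 1 + 8 (as XOR of powers of 2).
8 = 8 (as XOR of powers of 2).
Using the standard Nim-product table on single bits:
  2*2 = 3,   2*4 = 8,   2*8 = 12,
  4*4 = 6,   4*8 = 11,  8*8 = 13,
and  1*x = x (identity), k*l = l*k (commutative).
Pairwise Nim products:
  1 * 8 = 8
  8 * 8 = 13
XOR them: 8 XOR 13 = 5.
Result: 9 * 8 = 5 (in Nim).

5


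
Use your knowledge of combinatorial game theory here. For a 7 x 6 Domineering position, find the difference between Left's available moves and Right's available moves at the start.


Board is 7 x 6 (rows x cols).
Left (vertical) placements: (rows-1) * cols = 6 * 6 = 36
Right (horizontal) placements: rows * (cols-1) = 7 * 5 = 35
Advantage = Left - Right = 36 - 35 = 1

1


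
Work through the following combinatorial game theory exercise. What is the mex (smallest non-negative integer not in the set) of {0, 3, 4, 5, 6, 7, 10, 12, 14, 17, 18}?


Set = {0, 3, 4, 5, 6, 7, 10, 12, 14, 17, 18}
0 is in the set.
1 is NOT in the set. This is the mex.
mex = 1

1


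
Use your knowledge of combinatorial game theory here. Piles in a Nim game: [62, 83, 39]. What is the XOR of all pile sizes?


We need the XOR (exclusive or) of all pile sizes.
After XOR-ing pile 1 (size 62): 0 XOR 62 = 62
After XOR-ing pile 2 (size 83): 62 XOR 83 = 109
After XOR-ing pile 3 (size 39): 109 XOR 39 = 74
The Nim-value of this position is 74.

74


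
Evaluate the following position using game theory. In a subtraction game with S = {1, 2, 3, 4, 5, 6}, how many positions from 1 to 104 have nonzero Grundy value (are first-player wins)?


Subtraction set S = {1, 2, 3, 4, 5, 6}, so G(n) = n mod 7.
G(n) = 0 when n is a multiple of 7.
Multiples of 7 in [1, 104]: 14
N-positions (nonzero Grundy) = 104 - 14 = 90

90


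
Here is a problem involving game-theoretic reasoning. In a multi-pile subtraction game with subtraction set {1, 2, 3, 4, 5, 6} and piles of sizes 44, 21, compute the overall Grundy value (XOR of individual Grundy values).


Subtraction set: {1, 2, 3, 4, 5, 6}
For this subtraction set, G(n) = n mod 7 (period = max + 1 = 7).
Pile 1 (size 44): G(44) = 44 mod 7 = 2
Pile 2 (size 21): G(21) = 21 mod 7 = 0
Total Grundy value = XOR of all: 2 XOR 0 = 2

2


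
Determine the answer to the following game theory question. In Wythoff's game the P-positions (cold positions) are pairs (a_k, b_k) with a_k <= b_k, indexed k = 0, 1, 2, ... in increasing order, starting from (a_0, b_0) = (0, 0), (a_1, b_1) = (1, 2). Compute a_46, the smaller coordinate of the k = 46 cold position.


By Wythoff's theorem, a_k = floor(k * phi) and b_k = floor(k * phi^2) = a_k + k, where phi = (1 + sqrt(5))/2 is the golden ratio.
phi = (1 + sqrt(5))/2 = 1.618034
k = 46
k * phi = 46 * 1.618034 = 74.429563
a_46 = floor(k * phi) = 74

74


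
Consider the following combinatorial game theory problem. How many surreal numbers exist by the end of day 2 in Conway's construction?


Day 0: {|} = 0 is born. Count = 1.
Day n: the number of surreal numbers born by day n is 2^(n+1) - 1.
By day 0: 2^1 - 1 = 1
By day 1: 2^2 - 1 = 3
By day 2: 2^3 - 1 = 7
By day 2: 7 surreal numbers.

7


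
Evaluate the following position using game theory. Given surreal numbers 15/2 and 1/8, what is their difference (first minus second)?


x = 15/2, y = 1/8
Converting to common denominator: 8
x = 60/8, y = 1/8
x - y = 15/2 - 1/8 = 59/8

59/8


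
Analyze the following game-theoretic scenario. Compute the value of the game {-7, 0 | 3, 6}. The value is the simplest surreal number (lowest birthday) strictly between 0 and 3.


Left options: {-7, 0}, max = 0
Right options: {3, 6}, min = 3
All options are numbers and max(Left) < min(Right), so by the simplicity theorem the value is the simplest (earliest-born) number strictly between 0 and 3.
Integers 1 through 2 all lie strictly between 0 and 3.
Among integers, the simplest (lowest birthday = smallest |n|; 0 is born on day 0, +-n on day n) is 1.
No non-integer in the interval can be simpler: if x is a non-integer in the interval, then floor(x) or ceil(x) also lies in the interval (the interval contains an integer), and both are proper prefixes of x's sign expansion, i.e. born earlier. So the game value is 1.
Game value = 1

1


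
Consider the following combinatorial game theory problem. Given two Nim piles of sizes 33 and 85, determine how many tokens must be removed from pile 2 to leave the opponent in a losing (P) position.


Piles: 33 and 85
Current XOR: 33 XOR 85 = 116 (non-zero, so this is an N-position).
To make the XOR zero, we need to find a move that balances the piles.
For pile 2 (size 85): target = 85 XOR 116 = 33
We reduce pile 2 from 85 to 33.
Tokens removed: 85 - 33 = 52
Verification: 33 XOR 33 = 0

52


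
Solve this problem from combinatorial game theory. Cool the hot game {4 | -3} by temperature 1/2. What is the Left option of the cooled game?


Original game: {4 | -3} (a switch {a | b} with a > b).
Cooling by t (for t below the temperature (a - b)/2 = 7/2) taxes each move by t: {a | b} cooled by t is {a - t | b + t}.
Cooling amount: t = 1/2
Cooled Left option: 4 - 1/2 = 7/2
Cooled Right option: -3 + 1/2 = -5/2
Cooled game: {7/2 | -5/2}
Left option = 7/2

7/2


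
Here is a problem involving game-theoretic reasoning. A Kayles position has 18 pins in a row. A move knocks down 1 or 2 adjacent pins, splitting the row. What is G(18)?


Kayles: a move removes 1 or 2 adjacent pins from a contiguous row.
Removing pins from a row of k leaves two independent rows (a, b) with a + b = k - 1 (one pin) or a + b = k - 2 (two pins); an end removal gives a = 0.
By Sprague-Grundy, G(k) = mex{ G(a) XOR G(b) } over all these splits. G(0) = 0.
G(1): splits (0,0):0^0=0 -> mex({0}) = 1
G(2): splits (0,1):0^1=1 (0,0):0^0=0 -> mex({0, 1}) = 2
G(3): splits (0,2):0^2=2 (1,1):1^1=0 (0,1):0^1=1 -> mex({0, 1, 2}) = 3
G(4): splits (0,3):0^3=3 (1,2):1^2=3 (0,2):0^2=2 (1,1):1^1=0 -> mex({0, 2, 3}) = 1
G(5): splits (0,4):0^1=1 (1,3):1^3=2 (2,2):2^2=0 (0,3):0^3=3 (1,2):1^2=3 -> mex({0, 1, 2, 3}) = 4
G(6) = mex({0, 1, 2, 4}) = 3
G(7) = mex({0, 1, 3, 4, 5}) = 2
G(8) = mex({0, 2, 3, 5, 6}) = 1
G(9) = mex({0, 1, 2, 3, 6, 7}) = 4
G(10) = mex({0, 1, 3, 4, 5, 7}) = 2
G(11) = mex({0, 1, 2, 3, 4, 5}) = 6
G(12) = mex({0, 1, 2, 3, 5, 6, 7}) = 4
G(13) = mex({0, 2, 3, 4, 6, 7}) = 1
G(14) = mex({0, 1, 4, 5, 6, 7}) = 2
G(15) = mex({0, 1, 2, 3, 4, 5, 6}) = 7
G(16) = mex({0, 2, 3, 5, 6, 7}) = 1
G(17) = mex({0, 1, 2, 3, 5, 6, 7}) = 4
G(18) = mex({0, 1, 2, 4, 5, 6}) = 3
Therefore G(18) = 3.

3


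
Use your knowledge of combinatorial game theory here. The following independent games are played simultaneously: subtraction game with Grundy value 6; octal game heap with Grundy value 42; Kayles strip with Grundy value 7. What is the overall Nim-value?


By the Sprague-Grundy theorem, the Grundy value of a sum of games is the XOR of individual Grundy values.
subtraction game: Grundy value = 6. Running XOR: 0 XOR 6 = 6
octal game heap: Grundy value = 42. Running XOR: 6 XOR 42 = 44
Kayles strip: Grundy value = 7. Running XOR: 44 XOR 7 = 43
The combined Grundy value is 43.

43


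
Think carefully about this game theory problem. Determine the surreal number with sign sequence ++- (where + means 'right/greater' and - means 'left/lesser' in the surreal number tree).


Sign expansion: ++-
Rule: track bounds (lo, hi), initially (-inf, +inf). On '+', the current value becomes lo and we move to the simplest number in (value, hi): value + 1 if hi = +inf, otherwise the midpoint (value + hi)/2. On '-', the current value becomes hi and we move to value - 1 if lo = -inf, otherwise the midpoint (lo + value)/2.
Start at 0.
Step 1: sign = +, move right. Bounds: (0, +inf). Value = 1
Step 2: sign = +, move right. Bounds: (1, +inf). Value = 2
Step 3: sign = -, move left. Bounds: (1, 2). Value = 3/2
The surreal number with sign expansion ++- is 3/2.

3/2


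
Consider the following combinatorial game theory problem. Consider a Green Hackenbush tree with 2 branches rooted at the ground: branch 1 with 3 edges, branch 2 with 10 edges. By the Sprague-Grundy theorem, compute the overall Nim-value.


The tree has 2 branches from the ground vertex.
In Green Hackenbush, the Nim-value of a simple path of length k is k.
Branch 1: length 3, Nim-value = 3
Branch 2: length 10, Nim-value = 10
Total Nim-value = XOR of all branch values:
0 XOR 3 = 3
3 XOR 10 = 9
Nim-value of the tree = 9

9


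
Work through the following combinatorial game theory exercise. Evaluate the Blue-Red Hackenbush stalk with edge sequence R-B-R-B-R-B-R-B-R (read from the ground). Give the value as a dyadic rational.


Edges (from ground): R-B-R-B-R-B-R-B-R
By Berlekamp's sign-expansion rule, a Blue-Red Hackenbush stalk has the value of the surreal number whose sign sequence is the edge sequence with B -> + and R -> -.
Sign sequence: -+-+-+-+-
Trace the sign expansion in the surreal number tree, starting from 0:
Edge 1: R (sign -) -> bounds (-inf, 0), value = -1
Edge 2: B (sign +) -> bounds (-1, 0), value = -1/2
Edge 3: R (sign -) -> bounds (-1, -1/2), value = -3/4
Edge 4: B (sign +) -> bounds (-3/4, -1/2), value = -5/8
Edge 5: R (sign -) -> bounds (-3/4, -5/8), value = -11/16
Edge 6: B (sign +) -> bounds (-11/16, -5/8), value = -21/32
Edge 7: R (sign -) -> bounds (-11/16, -21/32), value = -43/64
Edge 8: B (sign +) -> bounds (-43/64, -21/32), value = -85/128
Edge 9: R (sign -) -> bounds (-43/64, -85/128), value = -171/256
Game value = -171/256

-171/256


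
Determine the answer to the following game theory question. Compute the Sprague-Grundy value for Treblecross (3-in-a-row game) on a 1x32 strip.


Treblecross: place X on empty cells; 3-in-a-row wins.
Playing within two cells of an existing X lets the opponent win at once, so sensible play treats the cells i-2..i+2 around each X as dead. The player left with no safe cell loses, so this is a normal-play take-away game on strips of safe cells.
Placing X at cell i (0-indexed) of a strip of k safe cells leaves independent strips of sizes max(0, i-2) and max(0, k-i-3). Hence G(k) = mex{ G(max(0,i-2)) XOR G(max(0,k-i-3)) : 0 <= i < k }, with G(0) = 0.
G(1): splits (0,0):0^0=0 -> mex({0}) = 1
G(2): splits (0,0):0^0=0 -> mex({0}) = 1
G(3): splits (0,0):0^0=0 -> mex({0}) = 1
G(4): splits (0,1):0^1=1 (0,0):0^0=0 -> mex({0, 1}) = 2
G(5): splits (0,2):0^1=1 (0,1):0^1=1 (0,0):0^0=0 -> mex({0, 1}) = 2
G(6) = mex({1}) = 0
G(7) = mex({0, 1, 2}) = 3
G(8) = mex({0, 1, 2}) = 3
G(9) = mex({0, 2}) = 1
G(10) = mex({0, 2, 3}) = 1
G(11) = mex({0, 3}) = 1
G(12) = mex({1, 3}) = 0
G(13) = mex({0, 1, 2, 3}) = 4
G(14) = mex({0, 1, 2}) = 3
G(15) = mex({0, 1, 2}) = 3
G(16) = mex({0, 1, 2, 4}) = 3
G(17) = mex({0, 1, 3, 4}) = 2
G(18) = mex({0, 1, 3, 4}) = 2
G(19) = mex({0, 1, 3, 5}) = 2
G(20) = mex({0, 1, 2, 3, 5}) = 4
G(21) = mex({0, 1, 2, 3, 5}) = 4
G(22) = mex({1, 2, 6}) = 0
G(23) = mex({0, 1, 2, 3, 4, 6}) = 5
G(24) = mex({0, 1, 2, 3, 4}) = 5
G(25) = mex({0, 1, 3, 4, 7}) = 2
G(26) = mex({0, 1, 3, 4, 5, 7}) = 2
G(27) = mex({0, 1, 3, 5}) = 2
G(28) = mex({0, 1, 2, 5}) = 3
G(29) = mex({0, 1, 2, 4, 5, 6}) = 3
G(30) = mex({1, 2, 4, 6}) = 0
G(31) = mex({0, 1, 2, 3, 4, 6}) = 5
G(32) = mex({1, 2, 3, 4, 7}) = 0
Therefore G(32) = 0.

0


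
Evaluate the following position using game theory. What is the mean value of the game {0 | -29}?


Game = {0 | -29}, a switch {a | b} with numbers a > b.
Its thermograph has left wall a - t and right wall b + t, which meet at t = (a - b)/2, where both equal (a + b)/2. So the mast (mean value) is at (a + b)/2.
Mean = (0 + (-29))/2 = -29/2 = -29/2

-29/2


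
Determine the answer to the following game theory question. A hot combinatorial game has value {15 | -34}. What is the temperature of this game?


The game is {15 | -34}, a switch {a | b} with numbers a > b.
Cooling {a | b} by t gives {a - t | b + t}, which stops being hot when a - t = b + t, i.e. at t = (a - b)/2. So the temperature of a switch is (a - b)/2.
Temperature = (Left option - Right option) / 2
= (15 - (-34)) / 2
= 49 / 2
= 49/2

49/2


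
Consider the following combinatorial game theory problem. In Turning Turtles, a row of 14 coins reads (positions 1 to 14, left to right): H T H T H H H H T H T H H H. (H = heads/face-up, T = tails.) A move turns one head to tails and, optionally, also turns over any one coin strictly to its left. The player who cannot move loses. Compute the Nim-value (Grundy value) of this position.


Coins: H T H T H H H H T H T H H H
Key fact: a single head at position k behaves exactly like a Nim heap of size k (turning it to T and optionally flipping a coin at j < k corresponds to moving the heap from k to j, or to 0), and heads combine as a disjunctive sum (two heads at the same place would cancel, matching j XOR j = 0). So the Nim-value is the XOR of the 1-indexed positions of the heads.
Face-up positions (1-indexed): [1, 3, 5, 6, 7, 8, 10, 12, 13, 14]
XOR 0 with 1: 0 XOR 1 = 1
XOR 1 with 3: 1 XOR 3 = 2
XOR 2 with 5: 2 XOR 5 = 7
XOR 7 with 6: 7 XOR 6 = 1
XOR 1 with 7: 1 XOR 7 = 6
XOR 6 with 8: 6 XOR 8 = 14
XOR 14 with 10: 14 XOR 10 = 4
XOR 4 with 12: 4 XOR 12 = 8
XOR 8 with 13: 8 XOR 13 = 5
XOR 5 with 14: 5 XOR 14 = 11
Nim-value = 11

11


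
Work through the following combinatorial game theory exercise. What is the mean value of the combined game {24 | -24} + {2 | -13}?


G1 = {24 | -24}, G2 = {2 | -13}
Each is a switch {a | b} with numbers a > b; its mean value is (a + b)/2, and mean value is additive over game sums: m(G1 + G2) = m(G1) + m(G2).
Mean of G1 = (24 + (-24))/2 = 0/2 = 0
Mean of G2 = (2 + (-13))/2 = -11/2 = -11/2
Mean of G1 + G2 = 0 + -11/2 = -11/2

-11/2


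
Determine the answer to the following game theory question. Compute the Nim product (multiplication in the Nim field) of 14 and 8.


Nim multiplication is bilinear over XOR: (u XOR v) * w = (u*w) XOR (v*w).
So we split each operand into its bit components and XOR the pairwise Nim products.
14 = 2 + 4 + 8 (as XOR of powers of 2).
8 = 8 (as XOR of powers of 2).
Using the standard Nim-product table on single bits:
  2*2 = 3,   2*4 = 8,   2*8 = 12,
  4*4 = 6,   4*8 = 11,  8*8 = 13,
and  1*x = x (identity), k*l = l*k (commutative).
Pairwise Nim products:
  2 * 8 = 12
  4 * 8 = 11
  8 * 8 = 13
XOR them: 12 XOR 11 XOR 13 = 10.
Result: 14 * 8 = 10 (in Nim).

10


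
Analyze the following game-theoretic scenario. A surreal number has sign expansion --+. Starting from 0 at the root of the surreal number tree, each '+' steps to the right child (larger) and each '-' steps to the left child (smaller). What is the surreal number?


Sign expansion: --+
Rule: track bounds (lo, hi), initially (-inf, +inf). On '+', the current value becomes lo and we move to the simplest number in (value, hi): value + 1 if hi = +inf, otherwise the midpoint (value + hi)/2. On '-', the current value becomes hi and we move to value - 1 if lo = -inf, otherwise the midpoint (lo + value)/2.
Start at 0.
Step 1: sign = -, move left. Bounds: (-inf, 0). Value = -1
Step 2: sign = -, move left. Bounds: (-inf, -1). Value = -2
Step 3: sign = +, move right. Bounds: (-2, -1). Value = -3/2
The surreal number with sign expansion --+ is -3/2.

-3/2


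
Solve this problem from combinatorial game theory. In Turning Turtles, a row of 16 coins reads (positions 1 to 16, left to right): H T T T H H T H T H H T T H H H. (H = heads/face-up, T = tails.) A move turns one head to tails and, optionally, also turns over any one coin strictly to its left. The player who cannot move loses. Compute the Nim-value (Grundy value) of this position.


Coins: H T T T H H T H T H H T T H H H
Key fact: a single head at position k behaves exactly like a Nim heap of size k (turning it to T and optionally flipping a coin at j < k corresponds to moving the heap from k to j, or to 0), and heads combine as a disjunctive sum (two heads at the same place would cancel, matching j XOR j = 0). So the Nim-value is the XOR of the 1-indexed positions of the heads.
Face-up positions (1-indexed): [1, 5, 6, 8, 10, 11, 14, 15, 16]
XOR 0 with 1: 0 XOR 1 = 1
XOR 1 with 5: 1 XOR 5 = 4
XOR 4 with 6: 4 XOR 6 = 2
XOR 2 with 8: 2 XOR 8 = 10
XOR 10 with 10: 10 XOR 10 = 0
XOR 0 with 11: 0 XOR 11 = 11
XOR 11 with 14: 11 XOR 14 = 5
XOR 5 with 15: 5 XOR 15 = 10
XOR 10 with 16: 10 XOR 16 = 26
Nim-value = 26

26


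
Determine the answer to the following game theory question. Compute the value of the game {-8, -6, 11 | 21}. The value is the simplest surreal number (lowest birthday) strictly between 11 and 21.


Left options: {-8, -6, 11}, max = 11
Right options: {21}, min = 21
All options are numbers and max(Left) < min(Right), so by the simplicity theorem the value is the simplest (earliest-born) number strictly between 11 and 21.
Integers 12 through 20 all lie strictly between 11 and 21.
Among integers, the simplest (lowest birthday = smallest |n|; 0 is born on day 0, +-n on day n) is 12.
No non-integer in the interval can be simpler: if x is a non-integer in the interval, then floor(x) or ceil(x) also lies in the interval (the interval contains an integer), and both are proper prefixes of x's sign expansion, i.e. born earlier. So the game value is 12.
Game value = 12

12


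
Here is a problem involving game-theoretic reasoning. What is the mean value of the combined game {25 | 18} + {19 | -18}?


G1 = {25 | 18}, G2 = {19 | -18}
Each is a switch {a | b} with numbers a > b; its mean value is (a + b)/2, and mean value is additive over game sums: m(G1 + G2) = m(G1) + m(G2).
Mean of G1 = (25 + (18))/2 = 43/2 = 43/2
Mean of G2 = (19 + (-18))/2 = 1/2 = 1/2
Mean of G1 + G2 = 43/2 + 1/2 = 22

22


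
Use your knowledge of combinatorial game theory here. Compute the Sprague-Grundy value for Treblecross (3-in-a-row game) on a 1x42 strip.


Treblecross: place X on empty cells; 3-in-a-row wins.
Playing within two cells of an existing X lets the opponent win at once, so sensible play treats the cells i-2..i+2 around each X as dead. The player left with no safe cell loses, so this is a normal-play take-away game on strips of safe cells.
Placing X at cell i (0-indexed) of a strip of k safe cells leaves independent strips of sizes max(0, i-2) and max(0, k-i-3). Hence G(k) = mex{ G(max(0,i-2)) XOR G(max(0,k-i-3)) : 0 <= i < k }, with G(0) = 0.
G(1): splits (0,0):0^0=0 -> mex({0}) = 1
G(2): splits (0,0):0^0=0 -> mex({0}) = 1
G(3): splits (0,0):0^0=0 -> mex({0}) = 1
G(4): splits (0,1):0^1=1 (0,0):0^0=0 -> mex({0, 1}) = 2
G(5): splits (0,2):0^1=1 (0,1):0^1=1 (0,0):0^0=0 -> mex({0, 1}) = 2
G(6) = mex({1}) = 0
G(7) = mex({0, 1, 2}) = 3
G(8) = mex({0, 1, 2}) = 3
G(9) = mex({0, 2}) = 1
G(10) = mex({0, 2, 3}) = 1
G(11) = mex({0, 3}) = 1
G(12) = mex({1, 3}) = 0
G(13) = mex({0, 1, 2, 3}) = 4
G(14) = mex({0, 1, 2}) = 3
G(15) = mex({0, 1, 2}) = 3
G(16) = mex({0, 1, 2, 4}) = 3
G(17) = mex({0, 1, 3, 4}) = 2
G(18) = mex({0, 1, 3, 4}) = 2
G(19) = mex({0, 1, 3, 5}) = 2
G(20) = mex({0, 1, 2, 3, 5}) = 4
G(21) = mex({0, 1, 2, 3, 5}) = 4
G(22) = mex({1, 2, 6}) = 0
G(23) = mex({0, 1, 2, 3, 4, 6}) = 5
G(24) = mex({0, 1, 2, 3, 4}) = 5
G(25) = mex({0, 1, 3, 4, 7}) = 2
G(26) = mex({0, 1, 3, 4, 5, 7}) = 2
G(27) = mex({0, 1, 3, 5}) = 2
G(28) = mex({0, 1, 2, 5}) = 3
G(29) = mex({0, 1, 2, 4, 5, 6}) = 3
G(30) = mex({1, 2, 4, 6}) = 0
G(31) = mex({0, 1, 2, 3, 4, 6}) = 5
G(32) = mex({1, 2, 3, 4, 7}) = 0
G(33) = mex({0, 3, 7}) = 1
G(34) = mex({0, 2, 3, 5, 7}) = 1
G(35) = mex({0, 2, 3, 5, 6}) = 1
G(36) = mex({0, 1, 2, 5, 6}) = 3
G(37) = mex({0, 1, 2, 4, 5, 6}) = 3
G(38) = mex({0, 1, 2, 4}) = 3
G(39) = mex({0, 1, 2, 3, 4, 7}) = 5
G(40) = mex({0, 1, 2, 3, 4, 5, 7}) = 6
G(41) = mex({0, 1, 2, 3, 5, 7}) = 4
G(42) = mex({0, 1, 2, 3, 5, 6, 7}) = 4
Therefore G(42) = 4.

4


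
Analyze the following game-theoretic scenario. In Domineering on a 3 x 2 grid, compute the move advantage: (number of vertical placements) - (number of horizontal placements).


Board is 3 x 2 (rows x cols).
Left (vertical) placements: (rows-1) * cols = 2 * 2 = 4
Right (horizontal) placements: rows * (cols-1) = 3 * 1 = 3
Advantage = Left - Right = 4 - 3 = 1

1


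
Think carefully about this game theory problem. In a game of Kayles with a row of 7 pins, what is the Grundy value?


Kayles: a move removes 1 or 2 adjacent pins from a contiguous row.
Removing pins from a row of k leaves two independent rows (a, b) with a + b = k - 1 (one pin) or a + b = k - 2 (two pins); an end removal gives a = 0.
By Sprague-Grundy, G(k) = mex{ G(a) XOR G(b) } over all these splits. G(0) = 0.
G(1): splits (0,0):0^0=0 -> mex({0}) = 1
G(2): splits (0,1):0^1=1 (0,0):0^0=0 -> mex({0, 1}) = 2
G(3): splits (0,2):0^2=2 (1,1):1^1=0 (0,1):0^1=1 -> mex({0, 1, 2}) = 3
G(4): splits (0,3):0^3=3 (1,2):1^2=3 (0,2):0^2=2 (1,1):1^1=0 -> mex({0, 2, 3}) = 1
G(5): splits (0,4):0^1=1 (1,3):1^3=2 (2,2):2^2=0 (0,3):0^3=3 (1,2):1^2=3 -> mex({0, 1, 2, 3}) = 4
G(6) = mex({0, 1, 2, 4}) = 3
G(7) = mex({0, 1, 3, 4, 5}) = 2
Therefore G(7) = 2.

2


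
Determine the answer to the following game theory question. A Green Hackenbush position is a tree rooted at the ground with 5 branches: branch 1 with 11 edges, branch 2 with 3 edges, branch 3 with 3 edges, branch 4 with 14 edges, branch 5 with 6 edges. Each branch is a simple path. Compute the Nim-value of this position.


The tree has 5 branches from the ground vertex.
In Green Hackenbush, the Nim-value of a simple path of length k is k.
Branch 1: length 11, Nim-value = 11
Branch 2: length 3, Nim-value = 3
Branch 3: length 3, Nim-value = 3
Branch 4: length 14, Nim-value = 14
Branch 5: length 6, Nim-value = 6
Total Nim-value = XOR of all branch values:
0 XOR 11 = 11
11 XOR 3 = 8
8 XOR 3 = 11
11 XOR 14 = 5
5 XOR 6 = 3
Nim-value of the tree = 3

3


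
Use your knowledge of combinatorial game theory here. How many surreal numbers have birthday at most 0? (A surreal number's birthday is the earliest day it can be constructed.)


Day 0: {|} = 0 is born. Count = 1.
Day n: the number of surreal numbers born by day n is 2^(n+1) - 1.
By day 0: 2^1 - 1 = 1
By day 0: 1 surreal numbers.

1


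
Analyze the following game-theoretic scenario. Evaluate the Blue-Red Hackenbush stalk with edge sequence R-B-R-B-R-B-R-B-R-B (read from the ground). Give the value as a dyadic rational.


Edges (from ground): R-B-R-B-R-B-R-B-R-B
By Berlekamp's sign-expansion rule, a Blue-Red Hackenbush stalk has the value of the surreal number whose sign sequence is the edge sequence with B -> + and R -> -.
Sign sequence: -+-+-+-+-+
Trace the sign expansion in the surreal number tree, starting from 0:
Edge 1: R (sign -) -> bounds (-inf, 0), value = -1
Edge 2: B (sign +) -> bounds (-1, 0), value = -1/2
Edge 3: R (sign -) -> bounds (-1, -1/2), value = -3/4
Edge 4: B (sign +) -> bounds (-3/4, -1/2), value = -5/8
Edge 5: R (sign -) -> bounds (-3/4, -5/8), value = -11/16
Edge 6: B (sign +) -> bounds (-11/16, -5/8), value = -21/32
Edge 7: R (sign -) -> bounds (-11/16, -21/32), value = -43/64
Edge 8: B (sign +) -> bounds (-43/64, -21/32), value = -85/128
Edge 9: R (sign -) -> bounds (-43/64, -85/128), value = -171/256
Edge 10: B (sign +) -> bounds (-171/256, -85/128), value = -341/512
Game value = -341/512

-341/512


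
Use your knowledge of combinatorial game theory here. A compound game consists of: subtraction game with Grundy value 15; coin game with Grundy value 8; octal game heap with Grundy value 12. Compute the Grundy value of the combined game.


By the Sprague-Grundy theorem, the Grundy value of a sum of games is the XOR of individual Grundy values.
subtraction game: Grundy value = 15. Running XOR: 0 XOR 15 = 15
coin game: Grundy value = 8. Running XOR: 15 XOR 8 = 7
octal game heap: Grundy value = 12. Running XOR: 7 XOR 12 = 11
The combined Grundy value is 11.

11


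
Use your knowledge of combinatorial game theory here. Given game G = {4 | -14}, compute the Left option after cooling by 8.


Original game: {4 | -14} (a switch {a | b} with a > b).
Cooling by t (for t below the temperature (a - b)/2 = 9) taxes each move by t: {a | b} cooled by t is {a - t | b + t}.
Cooling amount: t = 8
Cooled Left option: 4 - 8 = -4
Cooled Right option: -14 + 8 = -6
Cooled game: {-4 | -6}
Left option = -4

-4


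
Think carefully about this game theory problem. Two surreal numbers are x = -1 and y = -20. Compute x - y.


x = -1, y = -20
x - y = -1 - -20 = 19

19


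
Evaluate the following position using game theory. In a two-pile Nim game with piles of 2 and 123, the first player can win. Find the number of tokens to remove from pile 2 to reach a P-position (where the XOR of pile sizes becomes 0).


Piles: 2 and 123
Current XOR: 2 XOR 123 = 121 (non-zero, so this is an N-position).
To make the XOR zero, we need to find a move that balances the piles.
For pile 2 (size 123): target = 123 XOR 121 = 2
We reduce pile 2 from 123 to 2.
Tokens removed: 123 - 2 = 121
Verification: 2 XOR 2 = 0

121


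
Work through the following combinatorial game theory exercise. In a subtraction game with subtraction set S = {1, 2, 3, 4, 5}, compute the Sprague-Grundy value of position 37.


The subtraction set is S = {1, 2, 3, 4, 5}.
G(k) = mex{ G(k - s) : s in S, s <= k }. We compute iteratively: G(0) = 0.
G(1) = mex({0}) = 1
G(2) = mex({0, 1}) = 2
G(3) = mex({0, 1, 2}) = 3
G(4) = mex({0, 1, 2, 3}) = 4
G(5) = mex({0, 1, 2, 3, 4}) = 5
G(6) = mex({1, 2, 3, 4, 5}) = 0
G(7) = mex({0, 2, 3, 4, 5}) = 1
G(8) = mex({0, 1, 3, 4, 5}) = 2
G(9) = mex({0, 1, 2, 4, 5}) = 3
G(10) = mex({0, 1, 2, 3, 5}) = 4
Observe that G(6)..G(10) = 0, 1, 2, 3, 4 repeats G(0)..G(4) = 0, 1, 2, 3, 4.
For k >= max(S) = 5, G(k) is determined by the previous 5 values G(k-5)..G(k-1); a window of 5 consecutive values has recurred shifted by 6, so by induction G(k + 6) = G(k) for all k >= 0: the sequence is periodic from the start with period 6.
One period: G(0..5) = 0, 1, 2, 3, 4, 5.
37 mod 6 = 1, so G(37) = G(1) = 1.

1


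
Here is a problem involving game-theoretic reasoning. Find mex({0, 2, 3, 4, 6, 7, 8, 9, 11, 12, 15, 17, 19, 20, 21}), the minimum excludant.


Set = {0, 2, 3, 4, 6, 7, 8, 9, 11, 12, 15, 17, 19, 20, 21}
0 is in the set.
1 is NOT in the set. This is the mex.
mex = 1

1


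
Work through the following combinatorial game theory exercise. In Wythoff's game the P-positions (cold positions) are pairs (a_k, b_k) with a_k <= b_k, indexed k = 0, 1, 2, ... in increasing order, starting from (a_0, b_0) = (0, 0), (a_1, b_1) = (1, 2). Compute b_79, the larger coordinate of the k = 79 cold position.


By Wythoff's theorem, a_k = floor(k * phi) and b_k = floor(k * phi^2) = a_k + k, where phi = (1 + sqrt(5))/2 is the golden ratio.
phi = (1 + sqrt(5))/2 = 1.618034
phi^2 = phi + 1 = 2.618034
k = 79
k * phi^2 = 79 * 2.618034 = 206.824685
b_79 = floor(k * phi^2) = 206 (check: a_79 + k = 127 + 79 = 206)

206


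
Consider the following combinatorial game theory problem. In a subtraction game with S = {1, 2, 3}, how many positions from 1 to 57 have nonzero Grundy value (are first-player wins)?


Subtraction set S = {1, 2, 3}, so G(n) = n mod 4.
G(n) = 0 when n is a multiple of 4.
Multiples of 4 in [1, 57]: 14
N-positions (nonzero Grundy) = 57 - 14 = 43

43


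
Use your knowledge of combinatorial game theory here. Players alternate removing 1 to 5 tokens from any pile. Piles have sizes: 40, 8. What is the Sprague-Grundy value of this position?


Subtraction set: {1, 2, 3, 4, 5}
For this subtraction set, G(n) = n mod 6 (period = max + 1 = 6).
Pile 1 (size 40): G(40) = 40 mod 6 = 4
Pile 2 (size 8): G(8) = 8 mod 6 = 2
Total Grundy value = XOR of all: 4 XOR 2 = 6

6


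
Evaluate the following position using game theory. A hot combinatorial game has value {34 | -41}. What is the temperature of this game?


The game is {34 | -41}, a switch {a | b} with numbers a > b.
Cooling {a | b} by t gives {a - t | b + t}, which stops being hot when a - t = b + t, i.e. at t = (a - b)/2. So the temperature of a switch is (a - b)/2.
Temperature = (Left option - Right option) / 2
= (34 - (-41)) / 2
= 75 / 2
= 75/2

75/2


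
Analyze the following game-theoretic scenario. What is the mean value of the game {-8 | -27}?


Game = {-8 | -27}, a switch {a | b} with numbers a > b.
Its thermograph has left wall a - t and right wall b + t, which meet at t = (a - b)/2, where both equal (a + b)/2. So the mast (mean value) is at (a + b)/2.
Mean = (-8 + (-27))/2 = -35/2 = -35/2

-35/2


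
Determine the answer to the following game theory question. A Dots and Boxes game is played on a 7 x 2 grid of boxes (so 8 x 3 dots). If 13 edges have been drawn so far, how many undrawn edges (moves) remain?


Grid: 7 x 2 boxes, i.e. 8 rows and 3 columns of dots.
Horizontal edges: (rows + 1) * cols = 8 * 2 = 16
Vertical edges: rows * (cols + 1) = 7 * 3 = 21
Total edges: 16 + 21 = 37
Edges drawn: 13
Remaining: 37 - 13 = 24

24


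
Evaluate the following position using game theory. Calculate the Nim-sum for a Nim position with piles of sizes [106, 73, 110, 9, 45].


We need the XOR (exclusive or) of all pile sizes.
After XOR-ing pile 1 (size 106): 0 XOR 106 = 106
After XOR-ing pile 2 (size 73): 106 XOR 73 = 35
After XOR-ing pile 3 (size 110): 35 XOR 110 = 77
After XOR-ing pile 4 (size 9): 77 XOR 9 = 68
After XOR-ing pile 5 (size 45): 68 XOR 45 = 105
The Nim-value of this position is 105.

105


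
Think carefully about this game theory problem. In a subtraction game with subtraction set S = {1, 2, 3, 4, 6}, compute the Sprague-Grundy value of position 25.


The subtraction set is S = {1, 2, 3, 4, 6}.
G(k) = mex{ G(k - s) : s in S, s <= k }. We compute iteratively: G(0) = 0.
G(1) = mex({0}) = 1
G(2) = mex({0, 1}) = 2
G(3) = mex({0, 1, 2}) = 3
G(4) = mex({0, 1, 2, 3}) = 4
G(5) = mex({1, 2, 3, 4}) = 0
G(6) = mex({0, 2, 3, 4}) = 1
G(7) = mex({0, 1, 3, 4}) = 2
G(8) = mex({0, 1, 2, 4}) = 3
G(9) = mex({0, 1, 2, 3}) = 4
G(10) = mex({1, 2, 3, 4}) = 0
Observe that G(5)..G(10) = 0, 1, 2, 3, 4, 0 repeats G(0)..G(5) = 0, 1, 2, 3, 4, 0.
For k >= max(S) = 6, G(k) is determined by the previous 6 values G(k-6)..G(k-1); a window of 6 consecutive values has recurred shifted by 5, so by induction G(k + 5) = G(k) for all k >= 0: the sequence is periodic from the start with period 5.
One period: G(0..4) = 0, 1, 2, 3, 4.
25 mod 5 = 0, so G(25) = G(0) = 0.

0


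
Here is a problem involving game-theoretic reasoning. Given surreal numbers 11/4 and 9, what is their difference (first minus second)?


x = 11/4, y = 9
Converting to common denominator: 4
x = 11/4, y = 36/4
x - y = 11/4 - 9 = -25/4

-25/4


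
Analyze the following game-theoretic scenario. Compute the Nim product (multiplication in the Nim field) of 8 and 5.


Nim multiplication is bilinear over XOR: (u XOR v) * w = (u*w) XOR (v*w).
So we split each operand into its bit components and XOR the pairwise Nim products.
8 = 8 (as XOR of powers of 2).
5 = 1 + 4 (as XOR of powers of 2).
Using the standard Nim-product table on single bits:
  2*2 = 3,   2*4 = 8,   2*8 = 12,
  4*4 = 6,   4*8 = 11,  8*8 = 13,
and  1*x = x (identity), k*l = l*k (commutative).
Pairwise Nim products:
  8 * 1 = 8
  8 * 4 = 11
XOR them: 8 XOR 11 = 3.
Result: 8 * 5 = 3 (in Nim).

3


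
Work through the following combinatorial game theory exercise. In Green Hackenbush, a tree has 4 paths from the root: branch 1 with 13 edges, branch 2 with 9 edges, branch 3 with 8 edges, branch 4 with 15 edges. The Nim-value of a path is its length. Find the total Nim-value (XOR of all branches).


The tree has 4 branches from the ground vertex.
In Green Hackenbush, the Nim-value of a simple path of length k is k.
Branch 1: length 13, Nim-value = 13
Branch 2: length 9, Nim-value = 9
Branch 3: length 8, Nim-value = 8
Branch 4: length 15, Nim-value = 15
Total Nim-value = XOR of all branch values:
0 XOR 13 = 13
13 XOR 9 = 4
4 XOR 8 = 12
12 XOR 15 = 3
Nim-value of the tree = 3

3


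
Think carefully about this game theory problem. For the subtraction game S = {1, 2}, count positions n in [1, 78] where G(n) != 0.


Subtraction set S = {1, 2}, so G(n) = n mod 3.
G(n) = 0 when n is a multiple of 3.
Multiples of 3 in [1, 78]: 26
N-positions (nonzero Grundy) = 78 - 26 = 52

52


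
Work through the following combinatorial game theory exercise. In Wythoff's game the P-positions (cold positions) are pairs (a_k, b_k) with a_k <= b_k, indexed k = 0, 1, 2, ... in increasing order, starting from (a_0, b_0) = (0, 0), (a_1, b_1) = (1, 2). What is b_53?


By Wythoff's theorem, a_k = floor(k * phi) and b_k = floor(k * phi^2) = a_k + k, where phi = (1 + sqrt(5))/2 is the golden ratio.
phi = (1 + sqrt(5))/2 = 1.618034
phi^2 = phi + 1 = 2.618034
k = 53
k * phi^2 = 53 * 2.618034 = 138.755801
b_53 = floor(k * phi^2) = 138 (check: a_53 + k = 85 + 53 = 138)

138


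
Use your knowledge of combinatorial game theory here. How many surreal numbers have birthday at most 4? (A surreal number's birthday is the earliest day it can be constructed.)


Day 0: {|} = 0 is born. Count = 1.
Day n: the number of surreal numbers born by day n is 2^(n+1) - 1.
By day 0: 2^1 - 1 = 1
By day 1: 2^2 - 1 = 3
By day 2: 2^3 - 1 = 7
By day 3: 2^4 - 1 = 15
By day 4: 2^5 - 1 = 31
By day 4: 31 surreal numbers.

31


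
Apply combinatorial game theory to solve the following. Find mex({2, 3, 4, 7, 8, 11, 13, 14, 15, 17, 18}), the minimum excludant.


Set = {2, 3, 4, 7, 8, 11, 13, 14, 15, 17, 18}
0 is NOT in the set. This is the mex.
mex = 0

0


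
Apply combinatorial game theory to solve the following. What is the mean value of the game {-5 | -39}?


Game = {-5 | -39}, a switch {a | b} with numbers a > b.
Its thermograph has left wall a - t and right wall b + t, which meet at t = (a - b)/2, where both equal (a + b)/2. So the mast (mean value) is at (a + b)/2.
Mean = (-5 + (-39))/2 = -44/2 = -22

-22


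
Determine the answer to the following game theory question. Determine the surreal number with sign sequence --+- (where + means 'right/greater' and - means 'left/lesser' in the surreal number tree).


Sign expansion: --+-
Rule: track bounds (lo, hi), initially (-inf, +inf). On '+', the current value becomes lo and we move to the simplest number in (value, hi): value + 1 if hi = +inf, otherwise the midpoint (value + hi)/2. On '-', the current value becomes hi and we move to value - 1 if lo = -inf, otherwise the midpoint (lo + value)/2.
Start at 0.
Step 1: sign = -, move left. Bounds: (-inf, 0). Value = -1
Step 2: sign = -, move left. Bounds: (-inf, -1). Value = -2
Step 3: sign = +, move right. Bounds: (-2, -1). Value = -3/2
Step 4: sign = -, move left. Bounds: (-2, -3/2). Value = -7/4
The surreal number with sign expansion --+- is -7/4.

-7/4


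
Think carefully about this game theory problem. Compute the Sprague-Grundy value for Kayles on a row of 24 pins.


Kayles: a move removes 1 or 2 adjacent pins from a contiguous row.
Removing pins from a row of k leaves two independent rows (a, b) with a + b = k - 1 (one pin) or a + b = k - 2 (two pins); an end removal gives a = 0.
By Sprague-Grundy, G(k) = mex{ G(a) XOR G(b) } over all these splits. G(0) = 0.
G(1): splits (0,0):0^0=0 -> mex({0}) = 1
G(2): splits (0,1):0^1=1 (0,0):0^0=0 -> mex({0, 1}) = 2
G(3): splits (0,2):0^2=2 (1,1):1^1=0 (0,1):0^1=1 -> mex({0, 1, 2}) = 3
G(4): splits (0,3):0^3=3 (1,2):1^2=3 (0,2):0^2=2 (1,1):1^1=0 -> mex({0, 2, 3}) = 1
G(5): splits (0,4):0^1=1 (1,3):1^3=2 (2,2):2^2=0 (0,3):0^3=3 (1,2):1^2=3 -> mex({0, 1, 2, 3}) = 4
G(6) = mex({0, 1, 2, 4}) = 3
G(7) = mex({0, 1, 3, 4, 5}) = 2
G(8) = mex({0, 2, 3, 5, 6}) = 1
G(9) = mex({0, 1, 2, 3, 6, 7}) = 4
G(10) = mex({0, 1, 3, 4, 5, 7}) = 2
G(11) = mex({0, 1, 2, 3, 4, 5}) = 6
G(12) = mex({0, 1, 2, 3, 5, 6, 7}) = 4
G(13) = mex({0, 2, 3, 4, 6, 7}) = 1
G(14) = mex({0, 1, 4, 5, 6, 7}) = 2
G(15) = mex({0, 1, 2, 3, 4, 5, 6}) = 7
G(16) = mex({0, 2, 3, 5, 6, 7}) = 1
G(17) = mex({0, 1, 2, 3, 5, 6, 7}) = 4
G(18) = mex({0, 1, 2, 4, 5, 6}) = 3
G(19) = mex({0, 1, 3, 4, 5, 7}) = 2
G(20) = mex({0, 2, 3, 4, 5, 6, 7}) = 1
G(21) = mex({0, 1, 2, 3, 5, 6, 7}) = 4
G(22) = mex({0, 1, 2, 3, 4, 5, 7}) = 6
G(23) = mex({0, 1, 2, 3, 4, 5, 6}) = 7
G(24) = mex({0, 1, 2, 3, 5, 6, 7}) = 4
Therefore G(24) = 4.

4


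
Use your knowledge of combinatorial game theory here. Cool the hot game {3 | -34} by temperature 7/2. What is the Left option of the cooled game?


Original game: {3 | -34} (a switch {a | b} with a > b).
Cooling by t (for t below the temperature (a - b)/2 = 37/2) taxes each move by t: {a | b} cooled by t is {a - t | b + t}.
Cooling amount: t = 7/2
Cooled Left option: 3 - 7/2 = -1/2
Cooled Right option: -34 + 7/2 = -61/2
Cooled game: {-1/2 | -61/2}
Left option = -1/2

-1/2


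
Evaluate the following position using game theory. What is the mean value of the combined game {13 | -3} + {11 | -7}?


G1 = {13 | -3}, G2 = {11 | -7}
Each is a switch {a | b} with numbers a > b; its mean value is (a + b)/2, and mean value is additive over game sums: m(G1 + G2) = m(G1) + m(G2).
Mean of G1 = (13 + (-3))/2 = 10/2 = 5
Mean of G2 = (11 + (-7))/2 = 4/2 = 2
Mean of G1 + G2 = 5 + 2 = 7

7


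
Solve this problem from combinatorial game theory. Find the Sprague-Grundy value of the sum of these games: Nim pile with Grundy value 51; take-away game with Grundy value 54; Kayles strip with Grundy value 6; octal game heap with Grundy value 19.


By the Sprague-Grundy theorem, the Grundy value of a sum of games is the XOR of individual Grundy values.
Nim pile: Grundy value = 51. Running XOR: 0 XOR 51 = 51
take-away game: Grundy value = 54. Running XOR: 51 XOR 54 = 5
Kayles strip: Grundy value = 6. Running XOR: 5 XOR 6 = 3
octal game heap: Grundy value = 19. Running XOR: 3 XOR 19 = 16
The combined Grundy value is 16.

16


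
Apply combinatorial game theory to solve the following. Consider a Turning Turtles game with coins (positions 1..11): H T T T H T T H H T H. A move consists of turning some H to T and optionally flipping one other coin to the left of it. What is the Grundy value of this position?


Coins: H T T T H T T H H T H
Key fact: a single head at position k behaves exactly like a Nim heap of size k (turning it to T and optionally flipping a coin at j < k corresponds to moving the heap from k to j, or to 0), and heads combine as a disjunctive sum (two heads at the same place would cancel, matching j XOR j = 0). So the Nim-value is the XOR of the 1-indexed positions of the heads.
Face-up positions (1-indexed): [1, 5, 8, 9, 11]
XOR 0 with 1: 0 XOR 1 = 1
XOR 1 with 5: 1 XOR 5 = 4
XOR 4 with 8: 4 XOR 8 = 12
XOR 12 with 9: 12 XOR 9 = 5
XOR 5 with 11: 5 XOR 11 = 14
Nim-value = 14

14


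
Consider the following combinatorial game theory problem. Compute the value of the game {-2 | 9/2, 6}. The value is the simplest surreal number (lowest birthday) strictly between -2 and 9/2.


Left options: {-2}, max = -2
Right options: {9/2, 6}, min = 9/2
All options are numbers and max(Left) < min(Right), so by the simplicity theorem the value is the simplest (earliest-born) number strictly between -2 and 9/2.
Integers -1 through 4 all lie strictly between -2 and 9/2.
Among integers, the simplest (lowest birthday = smallest |n|; 0 is born on day 0, +-n on day n) is 0.
No non-integer in the interval can be simpler: if x is a non-integer in the interval, then floor(x) or ceil(x) also lies in the interval (the interval contains an integer), and both are proper prefixes of x's sign expansion, i.e. born earlier. So the game value is 0.
Game value = 0

0
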